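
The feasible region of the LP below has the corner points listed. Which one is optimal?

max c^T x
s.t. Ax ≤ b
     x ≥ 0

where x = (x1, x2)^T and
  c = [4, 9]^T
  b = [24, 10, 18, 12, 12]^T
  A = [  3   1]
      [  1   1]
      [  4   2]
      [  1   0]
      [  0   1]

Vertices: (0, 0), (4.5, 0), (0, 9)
(0, 9) with z = 81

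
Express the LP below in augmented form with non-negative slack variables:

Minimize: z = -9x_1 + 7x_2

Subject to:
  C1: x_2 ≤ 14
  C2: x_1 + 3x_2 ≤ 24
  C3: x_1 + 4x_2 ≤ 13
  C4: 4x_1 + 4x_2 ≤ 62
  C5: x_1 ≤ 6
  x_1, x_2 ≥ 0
min z = -9x_1 + 7x_2

s.t.
  x_2 + s1 = 14
  x_1 + 3x_2 + s2 = 24
  x_1 + 4x_2 + s3 = 13
  4x_1 + 4x_2 + s4 = 62
  x_1 + s5 = 6
  x_1, x_2, s1, s2, s3, s4, s5 ≥ 0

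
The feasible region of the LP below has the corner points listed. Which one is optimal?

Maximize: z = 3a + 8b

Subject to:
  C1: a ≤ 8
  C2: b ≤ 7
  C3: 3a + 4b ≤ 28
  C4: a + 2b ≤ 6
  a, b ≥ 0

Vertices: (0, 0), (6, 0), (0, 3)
Evaluating z = 3a + 8b at each vertex:
  (0, 0): z = 0
  (6, 0): z = 18
  (0, 3): z = 24

The largest value is z = 24, attained at (0, 3).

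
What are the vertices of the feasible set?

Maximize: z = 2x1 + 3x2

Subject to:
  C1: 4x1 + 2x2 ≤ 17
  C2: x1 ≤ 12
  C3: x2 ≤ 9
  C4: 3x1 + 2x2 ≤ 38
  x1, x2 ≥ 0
Each vertex is the intersection of two constraint boundaries that also satisfies all remaining constraints:
  x1 = 0 and x2 = 0 → (0, 0)
  4x1 + 2x2 = 17 and x2 = 0 → (4.25, 0)
  4x1 + 2x2 = 17 and x1 = 0 → (0, 8.5)

Vertices: (0, 0), (4.25, 0), (0, 8.5)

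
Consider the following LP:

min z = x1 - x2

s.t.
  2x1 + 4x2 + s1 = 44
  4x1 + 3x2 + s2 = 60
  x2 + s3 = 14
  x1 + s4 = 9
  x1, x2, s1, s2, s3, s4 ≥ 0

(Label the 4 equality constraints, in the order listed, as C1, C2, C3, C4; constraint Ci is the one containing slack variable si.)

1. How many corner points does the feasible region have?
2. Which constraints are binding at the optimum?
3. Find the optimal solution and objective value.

1. 4
2. C1, x1 ≥ 0
3. x1 = 0, x2 = 11, z = -11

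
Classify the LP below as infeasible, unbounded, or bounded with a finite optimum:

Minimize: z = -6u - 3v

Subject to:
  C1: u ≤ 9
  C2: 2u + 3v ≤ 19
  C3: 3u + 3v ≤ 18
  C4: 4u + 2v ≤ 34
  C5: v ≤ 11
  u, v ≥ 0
The point (6, 0) satisfies every constraint, so the LP is feasible; the constraints give u ≤ 9 and v ≤ 11, which with u, v ≥ 0 keep the feasible region inside a bounded box. A feasible, bounded LP attains a finite optimum at a vertex.

Evaluating z = -6u - 3v at each vertex:
  (0, 0): z = 0
  (6, 0): z = -36
  (0, 6): z = -18

Bounded optimum: z* = -36 at (6, 0).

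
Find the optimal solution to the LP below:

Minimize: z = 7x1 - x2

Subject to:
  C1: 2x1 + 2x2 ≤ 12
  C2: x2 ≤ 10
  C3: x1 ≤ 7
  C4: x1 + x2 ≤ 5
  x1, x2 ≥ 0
Each vertex is the intersection of two constraint boundaries that also satisfies all remaining constraints:
  x1 = 0 and x2 = 0 → (0, 0)
  x1 + x2 = 5 and x2 = 0 → (5, 0)
  x1 + x2 = 5 and x1 = 0 → (0, 5)

Evaluating z = 7x1 - x2 at each vertex:
  (0, 0): z = 0
  (5, 0): z = 35
  (0, 5): z = -5

The minimum is at (0, 5) with z = -5.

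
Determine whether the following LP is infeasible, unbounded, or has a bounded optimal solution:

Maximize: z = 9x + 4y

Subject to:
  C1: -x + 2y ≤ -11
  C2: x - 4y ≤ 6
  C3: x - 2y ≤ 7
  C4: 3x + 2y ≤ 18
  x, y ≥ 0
C3 requires x - 2y ≤ 7, while C1 (-x + 2y ≤ -11) is equivalent to x - 2y ≥ 11. Together they would need 11 ≤ x - 2y ≤ 7, which is impossible since 11 > 7. No point satisfies all constraints.

Infeasible: no point satisfies all constraints simultaneously.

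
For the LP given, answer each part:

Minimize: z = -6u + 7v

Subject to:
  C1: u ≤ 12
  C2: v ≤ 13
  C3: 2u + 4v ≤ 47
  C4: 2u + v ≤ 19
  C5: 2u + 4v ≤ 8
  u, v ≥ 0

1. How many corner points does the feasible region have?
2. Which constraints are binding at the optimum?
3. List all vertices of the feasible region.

1. 3
2. C5, v ≥ 0
3. (0, 0), (4, 0), (0, 2)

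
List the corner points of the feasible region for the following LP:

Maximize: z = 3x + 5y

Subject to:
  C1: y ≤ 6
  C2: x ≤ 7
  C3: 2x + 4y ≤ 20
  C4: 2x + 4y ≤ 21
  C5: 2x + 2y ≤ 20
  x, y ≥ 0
Each vertex is the intersection of two constraint boundaries that also satisfies all remaining constraints:
  x = 0 and y = 0 → (0, 0)
  x = 7 and y = 0 → (7, 0)
  x = 7 and 2x + 4y = 20 → (7, 1.5)
  2x + 4y = 20 and x = 0 → (0, 5)

Vertices: (0, 0), (7, 0), (7, 1.5), (0, 5)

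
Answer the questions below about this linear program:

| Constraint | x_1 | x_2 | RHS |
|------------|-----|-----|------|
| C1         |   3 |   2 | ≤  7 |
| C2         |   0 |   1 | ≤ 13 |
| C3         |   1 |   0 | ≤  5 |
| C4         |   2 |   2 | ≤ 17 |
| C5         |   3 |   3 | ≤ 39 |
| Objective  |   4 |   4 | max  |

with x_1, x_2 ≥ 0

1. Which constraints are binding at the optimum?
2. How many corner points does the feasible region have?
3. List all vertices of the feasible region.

1. C1, x_1 ≥ 0
2. 3
3. (0, 0), (2.333, 0), (0, 3.5)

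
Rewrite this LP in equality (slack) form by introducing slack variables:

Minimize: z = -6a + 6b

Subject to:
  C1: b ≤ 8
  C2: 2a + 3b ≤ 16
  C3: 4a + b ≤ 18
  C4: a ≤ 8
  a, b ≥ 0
min z = -6a + 6b

s.t.
  b + s1 = 8
  2a + 3b + s2 = 16
  4a + b + s3 = 18
  a + s4 = 8
  a, b, s1, s2, s3, s4 ≥ 0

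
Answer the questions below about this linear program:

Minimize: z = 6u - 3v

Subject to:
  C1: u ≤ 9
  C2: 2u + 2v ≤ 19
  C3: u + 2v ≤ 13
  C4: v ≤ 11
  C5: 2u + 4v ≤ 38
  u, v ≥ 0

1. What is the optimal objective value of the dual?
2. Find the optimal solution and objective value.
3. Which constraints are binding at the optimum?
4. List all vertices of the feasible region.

1. -19.5 (by strong duality, equal to the primal optimum)
2. u = 0, v = 6.5, z = -19.5
3. C3, u ≥ 0
4. (0, 0), (9, 0), (9, 0.5), (6, 3.5), (0, 6.5)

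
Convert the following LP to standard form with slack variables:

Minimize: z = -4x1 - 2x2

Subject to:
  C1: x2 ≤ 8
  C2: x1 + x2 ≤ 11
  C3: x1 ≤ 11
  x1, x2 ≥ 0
min z = -4x1 - 2x2

s.t.
  x2 + s1 = 8
  x1 + x2 + s2 = 11
  x1 + s3 = 11
  x1, x2, s1, s2, s3 ≥ 0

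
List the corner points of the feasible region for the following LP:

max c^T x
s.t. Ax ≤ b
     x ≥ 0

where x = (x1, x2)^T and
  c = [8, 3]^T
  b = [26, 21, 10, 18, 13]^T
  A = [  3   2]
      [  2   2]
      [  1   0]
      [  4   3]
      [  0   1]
Each vertex is the intersection of two constraint boundaries that also satisfies all remaining constraints:
  x1 = 0 and x2 = 0 → (0, 0)
  4x1 + 3x2 = 18 and x2 = 0 → (4.5, 0)
  4x1 + 3x2 = 18 and x1 = 0 → (0, 6)

Vertices: (0, 0), (4.5, 0), (0, 6)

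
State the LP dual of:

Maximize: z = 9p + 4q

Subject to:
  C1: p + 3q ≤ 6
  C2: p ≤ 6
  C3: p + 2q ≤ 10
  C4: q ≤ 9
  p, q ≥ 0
Minimize: z = 6y1 + 6y2 + 10y3 + 9y4

Subject to:
  C1: -y1 - y2 - y3 ≤ -9
  C2: -3y1 - 2y3 - y4 ≤ -4
  y1, y2, y3, y4 ≥ 0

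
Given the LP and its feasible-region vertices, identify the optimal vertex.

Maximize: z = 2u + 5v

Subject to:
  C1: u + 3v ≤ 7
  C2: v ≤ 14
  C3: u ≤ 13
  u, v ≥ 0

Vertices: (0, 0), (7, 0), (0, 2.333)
(7, 0) with z = 14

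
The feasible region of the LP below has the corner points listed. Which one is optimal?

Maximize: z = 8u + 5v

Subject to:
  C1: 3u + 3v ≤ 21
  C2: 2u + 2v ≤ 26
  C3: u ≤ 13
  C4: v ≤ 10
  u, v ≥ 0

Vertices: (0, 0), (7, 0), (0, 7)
(7, 0) with z = 56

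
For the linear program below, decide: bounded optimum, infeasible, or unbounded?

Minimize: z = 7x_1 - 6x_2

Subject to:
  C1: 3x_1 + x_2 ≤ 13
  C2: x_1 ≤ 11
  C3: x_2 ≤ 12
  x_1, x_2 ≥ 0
The point (0, 12) satisfies every constraint, so the LP is feasible; the constraints give x_1 ≤ 11 and x_2 ≤ 12, which with x_1, x_2 ≥ 0 keep the feasible region inside a bounded box. A feasible, bounded LP attains a finite optimum at a vertex.

Bounded optimum: z* = -72 at (0, 12).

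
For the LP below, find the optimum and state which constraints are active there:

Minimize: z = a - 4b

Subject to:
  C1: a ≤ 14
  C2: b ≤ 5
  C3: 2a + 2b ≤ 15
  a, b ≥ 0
Optimal: a = 0, b = 5
Binding: C2, a ≥ 0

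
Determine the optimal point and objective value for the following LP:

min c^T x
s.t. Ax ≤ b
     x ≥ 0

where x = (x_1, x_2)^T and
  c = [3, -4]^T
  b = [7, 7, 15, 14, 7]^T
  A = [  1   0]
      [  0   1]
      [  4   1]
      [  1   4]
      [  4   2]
x_1 = 0, x_2 = 3.5, z = -14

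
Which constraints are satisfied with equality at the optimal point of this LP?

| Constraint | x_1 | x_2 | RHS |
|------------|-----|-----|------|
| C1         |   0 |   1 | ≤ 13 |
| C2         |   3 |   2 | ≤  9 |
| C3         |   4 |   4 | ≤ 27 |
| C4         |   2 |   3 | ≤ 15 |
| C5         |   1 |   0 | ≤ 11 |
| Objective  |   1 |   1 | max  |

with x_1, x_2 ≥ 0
Optimal: x_1 = 0, x_2 = 4.5
Slack at optimum:
  C1: slack = 8.5
  C2: slack = 0 (binding)
  C3: slack = 9
  C4: slack = 1.5
  C5: slack = 11
  x_1 ≥ 0: x_1 = 0 (binding)
  x_2 ≥ 0: x_2 = 4.5
Binding constraints: C2, x_1 ≥ 0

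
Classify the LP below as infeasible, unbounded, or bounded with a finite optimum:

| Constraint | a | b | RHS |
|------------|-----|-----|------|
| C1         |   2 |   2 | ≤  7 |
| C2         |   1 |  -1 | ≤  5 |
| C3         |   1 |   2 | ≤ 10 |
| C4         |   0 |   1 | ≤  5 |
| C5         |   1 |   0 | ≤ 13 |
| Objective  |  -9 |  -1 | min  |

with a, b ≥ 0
The point (3.5, 0) satisfies every constraint, so the LP is feasible; the constraints give a ≤ 13 and b ≤ 5, which with a, b ≥ 0 keep the feasible region inside a bounded box. A feasible, bounded LP attains a finite optimum at a vertex.

Evaluating z = -9a - b at each vertex:
  (0, 0): z = 0
  (3.5, 0): z = -31.5
  (0, 3.5): z = -3.5

The LP has an optimal solution: (3.5, 0) with z = -31.5.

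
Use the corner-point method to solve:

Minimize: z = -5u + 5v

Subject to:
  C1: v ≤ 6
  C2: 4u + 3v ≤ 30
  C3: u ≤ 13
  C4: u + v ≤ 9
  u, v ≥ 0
Each vertex is the intersection of two constraint boundaries that also satisfies all remaining constraints:
  u = 0 and v = 0 → (0, 0)
  4u + 3v = 30 and v = 0 → (7.5, 0)
  v = 6 and 4u + 3v = 30 → (3, 6)
  v = 6 and u = 0 → (0, 6)

Evaluating z = -5u + 5v at each vertex:
  (0, 0): z = 0
  (7.5, 0): z = -37.5
  (3, 6): z = 15
  (0, 6): z = 30

The minimum is at (7.5, 0) with z = -37.5.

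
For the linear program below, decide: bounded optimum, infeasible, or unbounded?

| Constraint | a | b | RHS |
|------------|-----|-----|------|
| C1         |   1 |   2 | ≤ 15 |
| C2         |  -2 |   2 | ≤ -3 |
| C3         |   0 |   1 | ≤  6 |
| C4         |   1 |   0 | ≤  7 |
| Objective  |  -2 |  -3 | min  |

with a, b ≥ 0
The point (7, 4) satisfies every constraint, so the LP is feasible; the constraints give a ≤ 7 and b ≤ 6, which with a, b ≥ 0 keep the feasible region inside a bounded box. A feasible, bounded LP attains a finite optimum at a vertex.

The LP has an optimal solution: (7, 4) with z = -26.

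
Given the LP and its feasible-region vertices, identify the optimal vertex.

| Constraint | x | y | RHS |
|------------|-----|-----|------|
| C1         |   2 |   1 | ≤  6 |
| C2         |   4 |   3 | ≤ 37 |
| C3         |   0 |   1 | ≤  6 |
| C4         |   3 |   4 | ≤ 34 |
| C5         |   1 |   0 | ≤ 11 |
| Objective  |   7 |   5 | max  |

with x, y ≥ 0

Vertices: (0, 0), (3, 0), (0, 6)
Evaluating z = 7x + 5y at each vertex:
  (0, 0): z = 0
  (3, 0): z = 21
  (0, 6): z = 30

The largest value is z = 30, attained at (0, 6).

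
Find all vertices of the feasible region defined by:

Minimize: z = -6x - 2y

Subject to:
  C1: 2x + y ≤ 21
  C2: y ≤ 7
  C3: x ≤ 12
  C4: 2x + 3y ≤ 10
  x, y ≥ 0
Each vertex is the intersection of two constraint boundaries that also satisfies all remaining constraints:
  x = 0 and y = 0 → (0, 0)
  2x + 3y = 10 and y = 0 → (5, 0)
  2x + 3y = 10 and x = 0 → (0, 3.333)

Vertices: (0, 0), (5, 0), (0, 3.333)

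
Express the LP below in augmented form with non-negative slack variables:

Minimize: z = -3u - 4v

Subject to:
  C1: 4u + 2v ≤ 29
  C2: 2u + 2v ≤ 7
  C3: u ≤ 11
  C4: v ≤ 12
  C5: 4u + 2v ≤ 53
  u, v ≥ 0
min z = -3u - 4v

s.t.
  4u + 2v + s1 = 29
  2u + 2v + s2 = 7
  u + s3 = 11
  v + s4 = 12
  4u + 2v + s5 = 53
  u, v, s1, s2, s3, s4, s5 ≥ 0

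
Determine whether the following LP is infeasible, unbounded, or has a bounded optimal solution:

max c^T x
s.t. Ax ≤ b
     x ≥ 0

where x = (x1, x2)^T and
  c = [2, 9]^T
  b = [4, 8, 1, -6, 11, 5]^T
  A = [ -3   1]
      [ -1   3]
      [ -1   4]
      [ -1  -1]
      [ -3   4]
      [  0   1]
Feasible point: (5, 1) satisfies every constraint, so the LP is feasible.
Direction d = (1, 0): for each constraint row a, a·d ≤ 0 —
  (-3)(1) + (1)(0) = -3 ≤ 0
  (-1)(1) + (3)(0) = -1 ≤ 0
  (-1)(1) + (4)(0) = -1 ≤ 0
  (-1)(1) + (-1)(0) = -1 ≤ 0
  (-3)(1) + (4)(0) = -3 ≤ 0
  (0)(1) + (1)(0) = 0 ≤ 0
and d ≥ 0, so (5, 1) + t·d stays feasible for every t ≥ 0. Along this ray z = 2x1 + 9x2 changes by 2 per unit t, so z → +∞.

The LP is unbounded; z can be made arbitrarily large.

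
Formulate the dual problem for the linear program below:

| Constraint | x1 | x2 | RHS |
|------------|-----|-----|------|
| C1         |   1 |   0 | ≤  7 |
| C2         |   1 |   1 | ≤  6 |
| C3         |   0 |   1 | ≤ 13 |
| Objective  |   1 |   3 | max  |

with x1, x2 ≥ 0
Minimize: z = 7y1 + 6y2 + 13y3

Subject to:
  C1: -y1 - y2 ≤ -1
  C2: -y2 - y3 ≤ -3
  y1, y2, y3 ≥ 0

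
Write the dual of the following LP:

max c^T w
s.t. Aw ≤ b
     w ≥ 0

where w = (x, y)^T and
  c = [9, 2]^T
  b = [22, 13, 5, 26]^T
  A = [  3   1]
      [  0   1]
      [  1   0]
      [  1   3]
Minimize: z = 22y1 + 13y2 + 5y3 + 26y4

Subject to:
  C1: -3y1 - y3 - y4 ≤ -9
  C2: -y1 - y2 - 3y4 ≤ -2
  y1, y2, y3, y4 ≥ 0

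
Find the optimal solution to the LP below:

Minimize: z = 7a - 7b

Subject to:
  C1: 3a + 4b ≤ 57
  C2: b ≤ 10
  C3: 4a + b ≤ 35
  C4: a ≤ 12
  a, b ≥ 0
Each vertex is the intersection of two constraint boundaries that also satisfies all remaining constraints:
  a = 0 and b = 0 → (0, 0)
  4a + b = 35 and b = 0 → (8.75, 0)
  3a + 4b = 57 and 4a + b = 35 → (6.385, 9.462)
  3a + 4b = 57 and b = 10 → (5.667, 10)
  b = 10 and a = 0 → (0, 10)

Evaluating z = 7a - 7b at each vertex:
  (0, 0): z = 0
  (8.75, 0): z = 61.25
  (6.385, 9.462): z = -21.54
  (5.667, 10): z = -30.33
  (0, 10): z = -70

The minimum is at (0, 10) with z = -70.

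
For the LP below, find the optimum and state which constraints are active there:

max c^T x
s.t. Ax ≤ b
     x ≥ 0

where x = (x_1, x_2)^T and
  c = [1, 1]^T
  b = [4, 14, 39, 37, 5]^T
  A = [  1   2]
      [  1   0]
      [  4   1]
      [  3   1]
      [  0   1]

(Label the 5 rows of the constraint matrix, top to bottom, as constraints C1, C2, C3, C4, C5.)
Optimal: x_1 = 4, x_2 = 0
Binding: C1, x_2 ≥ 0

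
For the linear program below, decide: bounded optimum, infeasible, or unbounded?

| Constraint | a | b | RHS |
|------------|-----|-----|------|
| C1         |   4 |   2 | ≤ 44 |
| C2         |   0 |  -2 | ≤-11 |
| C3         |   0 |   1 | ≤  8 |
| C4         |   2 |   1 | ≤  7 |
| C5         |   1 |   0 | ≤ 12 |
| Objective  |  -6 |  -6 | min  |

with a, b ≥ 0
The point (0, 7) satisfies every constraint, so the LP is feasible; the constraints give a ≤ 12 and b ≤ 8, which with a, b ≥ 0 keep the feasible region inside a bounded box. A feasible, bounded LP attains a finite optimum at a vertex.

Evaluating z = -6a - 6b at each vertex:
  (0, 5.5): z = -33
  (0.75, 5.5): z = -37.5
  (0, 7): z = -42

Bounded optimum: z* = -42 at (0, 7).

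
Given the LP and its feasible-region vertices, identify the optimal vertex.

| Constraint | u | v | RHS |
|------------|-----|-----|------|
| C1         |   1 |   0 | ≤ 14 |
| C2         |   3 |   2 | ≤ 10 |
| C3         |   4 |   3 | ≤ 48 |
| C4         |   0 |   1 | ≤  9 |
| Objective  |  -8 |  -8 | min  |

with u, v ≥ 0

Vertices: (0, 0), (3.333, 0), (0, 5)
Evaluating z = -8u - 8v at each vertex:
  (0, 0): z = 0
  (3.333, 0): z = -26.67
  (0, 5): z = -40

The smallest value is z = -40, attained at (0, 5).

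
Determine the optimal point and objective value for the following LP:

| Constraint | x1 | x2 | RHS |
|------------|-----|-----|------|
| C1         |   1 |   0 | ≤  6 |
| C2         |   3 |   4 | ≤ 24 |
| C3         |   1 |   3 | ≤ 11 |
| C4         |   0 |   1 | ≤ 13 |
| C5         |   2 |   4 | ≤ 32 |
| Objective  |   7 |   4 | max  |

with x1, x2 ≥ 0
Each vertex is the intersection of two constraint boundaries that also satisfies all remaining constraints:
  x1 = 0 and x2 = 0 → (0, 0)
  x1 = 6 and x2 = 0 → (6, 0)
  x1 = 6 and 3x1 + 4x2 = 24 → (6, 1.5)
  3x1 + 4x2 = 24 and x1 + 3x2 = 11 → (5.6, 1.8)
  x1 + 3x2 = 11 and x1 = 0 → (0, 3.667)

Evaluating z = 7x1 + 4x2 at each vertex:
  (0, 0): z = 0
  (6, 0): z = 42
  (6, 1.5): z = 48
  (5.6, 1.8): z = 46.4
  (0, 3.667): z = 14.67

The maximum is at (6, 1.5) with z = 48.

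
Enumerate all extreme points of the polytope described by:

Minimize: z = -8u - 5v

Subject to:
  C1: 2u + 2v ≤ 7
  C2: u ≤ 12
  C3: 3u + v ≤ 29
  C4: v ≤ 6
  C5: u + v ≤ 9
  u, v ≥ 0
Each vertex is the intersection of two constraint boundaries that also satisfies all remaining constraints:
  u = 0 and v = 0 → (0, 0)
  2u + 2v = 7 and v = 0 → (3.5, 0)
  2u + 2v = 7 and u = 0 → (0, 3.5)

Vertices: (0, 0), (3.5, 0), (0, 3.5)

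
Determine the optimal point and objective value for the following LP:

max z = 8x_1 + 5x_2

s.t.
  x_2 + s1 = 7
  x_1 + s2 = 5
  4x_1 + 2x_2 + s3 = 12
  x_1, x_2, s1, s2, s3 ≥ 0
Each vertex is the intersection of two constraint boundaries that also satisfies all remaining constraints:
  x_1 = 0 and x_2 = 0 → (0, 0)
  4x_1 + 2x_2 = 12 and x_2 = 0 → (3, 0)
  4x_1 + 2x_2 = 12 and x_1 = 0 → (0, 6)

Evaluating z = 8x_1 + 5x_2 at each vertex:
  (0, 0): z = 0
  (3, 0): z = 24
  (0, 6): z = 30

The maximum is at (0, 6) with z = 30.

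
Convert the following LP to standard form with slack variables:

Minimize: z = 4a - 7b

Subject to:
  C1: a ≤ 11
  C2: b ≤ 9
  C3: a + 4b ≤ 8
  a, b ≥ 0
min z = 4a - 7b

s.t.
  a + s1 = 11
  b + s2 = 9
  a + 4b + s3 = 8
  a, b, s1, s2, s3 ≥ 0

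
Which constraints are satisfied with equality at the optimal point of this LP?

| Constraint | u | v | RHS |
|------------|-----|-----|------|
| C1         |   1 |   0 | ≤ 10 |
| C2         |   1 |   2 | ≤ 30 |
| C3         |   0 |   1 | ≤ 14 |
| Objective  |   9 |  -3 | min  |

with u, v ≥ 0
Optimal: u = 0, v = 14
Slack at optimum:
  C1: slack = 10
  C2: slack = 2
  C3: slack = 0 (binding)
  u ≥ 0: u = 0 (binding)
  v ≥ 0: v = 14
Binding constraints: C3, u ≥ 0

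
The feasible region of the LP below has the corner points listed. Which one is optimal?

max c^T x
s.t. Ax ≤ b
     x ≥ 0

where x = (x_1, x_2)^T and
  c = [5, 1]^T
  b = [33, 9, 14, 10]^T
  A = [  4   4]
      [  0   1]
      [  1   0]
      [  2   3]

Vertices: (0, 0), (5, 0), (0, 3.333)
Evaluating z = 5x_1 + x_2 at each vertex:
  (0, 0): z = 0
  (5, 0): z = 25
  (0, 3.333): z = 3.333

The largest value is z = 25, attained at (5, 0).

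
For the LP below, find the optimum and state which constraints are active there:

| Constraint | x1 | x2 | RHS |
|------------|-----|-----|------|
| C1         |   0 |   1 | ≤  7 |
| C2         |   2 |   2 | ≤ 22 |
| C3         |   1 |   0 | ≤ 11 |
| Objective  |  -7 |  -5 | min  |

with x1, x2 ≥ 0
Optimal: x1 = 11, x2 = 0
Slack at optimum:
  C1: slack = 7
  C2: slack = 0 (binding)
  C3: slack = 0 (binding)
  x1 ≥ 0: x1 = 11
  x2 ≥ 0: x2 = 0 (binding)
Binding constraints: C2, C3, x2 ≥ 0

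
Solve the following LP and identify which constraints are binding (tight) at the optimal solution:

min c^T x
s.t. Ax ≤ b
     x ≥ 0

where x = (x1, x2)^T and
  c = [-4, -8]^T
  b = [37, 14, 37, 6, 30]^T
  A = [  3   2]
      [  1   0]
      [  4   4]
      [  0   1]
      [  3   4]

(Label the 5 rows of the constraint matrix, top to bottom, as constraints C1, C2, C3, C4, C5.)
Optimal: x1 = 2, x2 = 6
Slack at optimum:
  C1: slack = 19
  C2: slack = 12
  C3: slack = 5
  C4: slack = 0 (binding)
  C5: slack = 0 (binding)
  x1 ≥ 0: x1 = 2
  x2 ≥ 0: x2 = 6
Binding constraints: C4, C5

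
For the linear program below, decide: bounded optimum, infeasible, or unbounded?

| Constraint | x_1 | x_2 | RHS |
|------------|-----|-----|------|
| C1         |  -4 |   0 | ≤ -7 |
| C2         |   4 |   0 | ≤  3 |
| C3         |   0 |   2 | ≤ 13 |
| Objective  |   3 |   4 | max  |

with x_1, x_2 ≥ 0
C2 requires 4x_1 ≤ 3, while C1 (-4x_1 ≤ -7) is equivalent to 4x_1 ≥ 7. Together they would need 7 ≤ 4x_1 ≤ 3, which is impossible since 7 > 3. No point satisfies all constraints.

The feasible region is empty; the LP is infeasible.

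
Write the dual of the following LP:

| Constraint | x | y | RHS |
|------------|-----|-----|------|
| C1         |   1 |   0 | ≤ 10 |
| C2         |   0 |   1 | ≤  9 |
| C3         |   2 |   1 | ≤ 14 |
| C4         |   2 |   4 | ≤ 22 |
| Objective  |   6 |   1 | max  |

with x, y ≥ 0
Minimize: z = 10y1 + 9y2 + 14y3 + 22y4

Subject to:
  C1: -y1 - 2y3 - 2y4 ≤ -6
  C2: -y2 - y3 - 4y4 ≤ -1
  y1, y2, y3, y4 ≥ 0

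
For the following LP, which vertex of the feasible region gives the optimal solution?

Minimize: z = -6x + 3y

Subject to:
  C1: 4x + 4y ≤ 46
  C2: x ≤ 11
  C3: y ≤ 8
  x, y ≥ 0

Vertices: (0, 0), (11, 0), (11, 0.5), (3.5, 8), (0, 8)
(11, 0) with z = -66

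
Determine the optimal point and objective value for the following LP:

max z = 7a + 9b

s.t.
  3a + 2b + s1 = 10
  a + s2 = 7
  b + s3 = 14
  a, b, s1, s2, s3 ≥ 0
Each vertex is the intersection of two constraint boundaries that also satisfies all remaining constraints:
  a = 0 and b = 0 → (0, 0)
  3a + 2b = 10 and b = 0 → (3.333, 0)
  3a + 2b = 10 and a = 0 → (0, 5)

Evaluating z = 7a + 9b at each vertex:
  (0, 0): z = 0
  (3.333, 0): z = 23.33
  (0, 5): z = 45

The maximum is at (0, 5) with z = 45.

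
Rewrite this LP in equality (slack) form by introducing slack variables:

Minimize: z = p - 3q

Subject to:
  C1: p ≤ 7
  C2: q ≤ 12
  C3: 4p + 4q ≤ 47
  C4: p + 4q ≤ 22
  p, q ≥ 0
min z = p - 3q

s.t.
  p + s1 = 7
  q + s2 = 12
  4p + 4q + s3 = 47
  p + 4q + s4 = 22
  p, q, s1, s2, s3, s4 ≥ 0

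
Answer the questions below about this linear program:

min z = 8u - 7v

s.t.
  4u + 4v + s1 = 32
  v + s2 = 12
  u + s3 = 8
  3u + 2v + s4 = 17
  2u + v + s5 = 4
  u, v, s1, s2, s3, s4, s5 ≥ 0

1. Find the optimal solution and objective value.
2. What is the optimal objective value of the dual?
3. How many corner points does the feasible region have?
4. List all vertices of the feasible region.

1. u = 0, v = 4, z = -28
2. -28 (by strong duality, equal to the primal optimum)
3. 3
4. (0, 0), (2, 0), (0, 4)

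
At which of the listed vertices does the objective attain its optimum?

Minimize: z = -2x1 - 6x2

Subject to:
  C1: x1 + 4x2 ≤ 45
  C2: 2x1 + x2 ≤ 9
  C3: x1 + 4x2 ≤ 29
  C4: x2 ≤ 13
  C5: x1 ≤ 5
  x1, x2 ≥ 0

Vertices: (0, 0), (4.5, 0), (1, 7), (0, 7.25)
Evaluating z = -2x1 - 6x2 at each vertex:
  (0, 0): z = 0
  (4.5, 0): z = -9
  (1, 7): z = -44
  (0, 7.25): z = -43.5

The smallest value is z = -44, attained at (1, 7).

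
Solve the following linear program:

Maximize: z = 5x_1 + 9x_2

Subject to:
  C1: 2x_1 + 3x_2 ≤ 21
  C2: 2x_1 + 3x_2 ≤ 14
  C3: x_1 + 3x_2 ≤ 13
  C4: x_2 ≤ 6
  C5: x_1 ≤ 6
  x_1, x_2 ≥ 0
Each vertex is the intersection of two constraint boundaries that also satisfies all remaining constraints:
  x_1 = 0 and x_2 = 0 → (0, 0)
  x_1 = 6 and x_2 = 0 → (6, 0)
  2x_1 + 3x_2 = 14 and x_1 = 6 → (6, 0.6667)
  2x_1 + 3x_2 = 14 and x_1 + 3x_2 = 13 → (1, 4)
  x_1 + 3x_2 = 13 and x_1 = 0 → (0, 4.333)

Evaluating z = 5x_1 + 9x_2 at each vertex:
  (0, 0): z = 0
  (6, 0): z = 30
  (6, 0.6667): z = 36
  (1, 4): z = 41
  (0, 4.333): z = 39

The maximum is at (1, 4) with z = 41.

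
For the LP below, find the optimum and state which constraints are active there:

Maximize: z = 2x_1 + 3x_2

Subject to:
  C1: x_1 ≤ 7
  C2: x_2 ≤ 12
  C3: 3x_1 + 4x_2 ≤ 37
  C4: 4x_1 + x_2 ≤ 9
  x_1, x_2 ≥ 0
Optimal: x_1 = 0, x_2 = 9
Slack at optimum:
  C1: slack = 7
  C2: slack = 3
  C3: slack = 1
  C4: slack = 0 (binding)
  x_1 ≥ 0: x_1 = 0 (binding)
  x_2 ≥ 0: x_2 = 9
Binding constraints: C4, x_1 ≥ 0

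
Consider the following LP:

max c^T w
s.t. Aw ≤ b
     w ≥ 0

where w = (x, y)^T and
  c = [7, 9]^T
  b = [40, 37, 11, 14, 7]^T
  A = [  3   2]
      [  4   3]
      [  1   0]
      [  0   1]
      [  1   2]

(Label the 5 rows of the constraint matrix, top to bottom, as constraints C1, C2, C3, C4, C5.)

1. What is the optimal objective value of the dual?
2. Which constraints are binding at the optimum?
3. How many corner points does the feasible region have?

1. 49 (by strong duality, equal to the primal optimum)
2. C5, y ≥ 0
3. 3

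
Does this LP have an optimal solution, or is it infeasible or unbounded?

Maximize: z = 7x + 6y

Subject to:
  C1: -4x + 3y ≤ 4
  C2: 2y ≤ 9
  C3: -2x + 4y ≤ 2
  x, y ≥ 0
Feasible point: (0, 0) satisfies every constraint, so the LP is feasible.
Direction d = (1, 0): for each constraint row a, a·d ≤ 0 —
  (-4)(1) + (3)(0) = -4 ≤ 0
  (0)(1) + (2)(0) = 0 ≤ 0
  (-2)(1) + (4)(0) = -2 ≤ 0
and d ≥ 0, so (0, 0) + t·d stays feasible for every t ≥ 0. Along this ray z = 7x + 6y changes by 7 per unit t, so z → +∞.

Unbounded: there is a feasible ray along which z → +∞.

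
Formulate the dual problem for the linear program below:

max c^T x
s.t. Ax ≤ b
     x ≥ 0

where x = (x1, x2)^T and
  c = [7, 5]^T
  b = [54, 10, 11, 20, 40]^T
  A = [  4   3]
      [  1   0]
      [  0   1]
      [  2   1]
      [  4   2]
Minimize: z = 54y1 + 10y2 + 11y3 + 20y4 + 40y5

Subject to:
  C1: -4y1 - y2 - 2y4 - 4y5 ≤ -7
  C2: -3y1 - y3 - y4 - 2y5 ≤ -5
  y1, y2, y3, y4, y5 ≥ 0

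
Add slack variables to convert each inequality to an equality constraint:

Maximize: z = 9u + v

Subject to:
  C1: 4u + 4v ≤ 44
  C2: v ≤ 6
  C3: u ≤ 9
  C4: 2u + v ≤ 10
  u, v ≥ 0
max z = 9u + v

s.t.
  4u + 4v + s1 = 44
  v + s2 = 6
  u + s3 = 9
  2u + v + s4 = 10
  u, v, s1, s2, s3, s4 ≥ 0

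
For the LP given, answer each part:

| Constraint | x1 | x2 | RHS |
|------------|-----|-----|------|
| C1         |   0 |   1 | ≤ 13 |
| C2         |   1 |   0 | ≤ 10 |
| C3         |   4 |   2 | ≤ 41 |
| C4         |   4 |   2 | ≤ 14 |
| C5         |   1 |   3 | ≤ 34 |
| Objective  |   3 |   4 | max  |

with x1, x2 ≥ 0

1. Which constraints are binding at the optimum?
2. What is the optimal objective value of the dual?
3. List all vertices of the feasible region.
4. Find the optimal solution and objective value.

1. C4, x1 ≥ 0
2. 28 (by strong duality, equal to the primal optimum)
3. (0, 0), (3.5, 0), (0, 7)
4. x1 = 0, x2 = 7, z = 28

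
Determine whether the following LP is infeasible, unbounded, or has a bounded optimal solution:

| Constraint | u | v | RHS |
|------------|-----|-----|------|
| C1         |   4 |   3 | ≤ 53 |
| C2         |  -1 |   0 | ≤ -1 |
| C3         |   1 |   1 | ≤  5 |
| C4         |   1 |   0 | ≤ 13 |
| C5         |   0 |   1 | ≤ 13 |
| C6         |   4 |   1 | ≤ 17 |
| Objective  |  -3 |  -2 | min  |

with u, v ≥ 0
The point (4, 1) satisfies every constraint, so the LP is feasible; the constraints give u ≤ 13 and v ≤ 13, which with u, v ≥ 0 keep the feasible region inside a bounded box. A feasible, bounded LP attains a finite optimum at a vertex.

Evaluating z = -3u - 2v at each vertex:
  (1, 0): z = -3
  (4.25, 0): z = -12.75
  (4, 1): z = -14
  (1, 4): z = -11

Feasible with finite optimum z* = -14 at (4, 1).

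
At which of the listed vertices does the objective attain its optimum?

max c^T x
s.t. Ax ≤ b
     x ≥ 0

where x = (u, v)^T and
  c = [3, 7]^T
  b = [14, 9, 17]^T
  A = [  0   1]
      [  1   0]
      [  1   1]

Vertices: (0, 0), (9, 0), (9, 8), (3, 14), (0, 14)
(3, 14) with z = 107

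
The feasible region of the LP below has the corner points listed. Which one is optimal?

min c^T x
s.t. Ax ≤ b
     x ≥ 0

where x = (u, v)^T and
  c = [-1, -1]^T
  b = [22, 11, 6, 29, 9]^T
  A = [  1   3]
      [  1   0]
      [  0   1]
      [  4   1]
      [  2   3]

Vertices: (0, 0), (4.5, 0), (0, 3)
Evaluating z = -u - v at each vertex:
  (0, 0): z = 0
  (4.5, 0): z = -4.5
  (0, 3): z = -3

The smallest value is z = -4.5, attained at (4.5, 0).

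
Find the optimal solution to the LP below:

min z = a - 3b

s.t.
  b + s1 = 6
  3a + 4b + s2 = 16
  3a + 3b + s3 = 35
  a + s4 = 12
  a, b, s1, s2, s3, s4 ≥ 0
a = 0, b = 4, z = -12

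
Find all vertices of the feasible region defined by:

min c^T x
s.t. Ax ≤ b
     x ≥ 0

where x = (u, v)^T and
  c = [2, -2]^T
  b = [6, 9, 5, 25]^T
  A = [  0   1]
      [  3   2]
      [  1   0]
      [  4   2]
Each vertex is the intersection of two constraint boundaries that also satisfies all remaining constraints:
  u = 0 and v = 0 → (0, 0)
  3u + 2v = 9 and v = 0 → (3, 0)
  3u + 2v = 9 and u = 0 → (0, 4.5)

Vertices: (0, 0), (3, 0), (0, 4.5)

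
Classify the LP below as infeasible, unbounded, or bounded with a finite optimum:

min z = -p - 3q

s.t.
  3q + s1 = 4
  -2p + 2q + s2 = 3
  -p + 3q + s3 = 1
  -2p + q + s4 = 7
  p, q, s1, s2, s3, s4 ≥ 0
Feasible point: (0, 0) satisfies every constraint, so the LP is feasible.
Direction d = (1, 0): for each constraint row a, a·d ≤ 0 —
  (0)(1) + (3)(0) = 0 ≤ 0
  (-2)(1) + (2)(0) = -2 ≤ 0
  (-1)(1) + (3)(0) = -1 ≤ 0
  (-2)(1) + (1)(0) = -2 ≤ 0
and d ≥ 0, so (0, 0) + t·d stays feasible for every t ≥ 0. Along this ray z = -p - 3q changes by -1 per unit t, so z → −∞.

Unbounded — the objective can decrease without bound over the feasible region.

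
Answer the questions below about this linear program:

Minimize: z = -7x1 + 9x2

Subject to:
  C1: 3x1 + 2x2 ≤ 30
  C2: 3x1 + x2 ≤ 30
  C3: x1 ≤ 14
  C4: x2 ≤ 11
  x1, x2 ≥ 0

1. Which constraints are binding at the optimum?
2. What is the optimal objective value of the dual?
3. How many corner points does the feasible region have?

1. C1, C2, x2 ≥ 0
2. -70 (by strong duality, equal to the primal optimum)
3. 4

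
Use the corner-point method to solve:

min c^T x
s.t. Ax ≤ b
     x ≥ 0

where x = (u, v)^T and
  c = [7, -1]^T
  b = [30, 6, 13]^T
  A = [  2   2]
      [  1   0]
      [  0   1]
Each vertex is the intersection of two constraint boundaries that also satisfies all remaining constraints:
  u = 0 and v = 0 → (0, 0)
  u = 6 and v = 0 → (6, 0)
  2u + 2v = 30 and u = 6 → (6, 9)
  2u + 2v = 30 and v = 13 → (2, 13)
  v = 13 and u = 0 → (0, 13)

Evaluating z = 7u - v at each vertex:
  (0, 0): z = 0
  (6, 0): z = 42
  (6, 9): z = 33
  (2, 13): z = 1
  (0, 13): z = -13

The minimum is at (0, 13) with z = -13.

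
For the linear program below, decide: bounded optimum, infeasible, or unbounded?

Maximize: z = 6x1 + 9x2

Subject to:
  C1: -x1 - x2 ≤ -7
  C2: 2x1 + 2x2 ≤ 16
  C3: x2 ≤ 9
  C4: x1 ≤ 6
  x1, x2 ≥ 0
The point (0, 8) satisfies every constraint, so the LP is feasible; the constraints give x1 ≤ 6 and x2 ≤ 9, which with x1, x2 ≥ 0 keep the feasible region inside a bounded box. A feasible, bounded LP attains a finite optimum at a vertex.

Evaluating z = 6x1 + 9x2 at each vertex:
  (6, 1): z = 45
  (6, 2): z = 54
  (0, 8): z = 72
  (0, 7): z = 63

Feasible with finite optimum z* = 72 at (0, 8).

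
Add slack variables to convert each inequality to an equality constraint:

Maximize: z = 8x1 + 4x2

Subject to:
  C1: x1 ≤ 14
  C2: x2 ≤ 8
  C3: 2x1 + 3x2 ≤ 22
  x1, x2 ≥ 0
max z = 8x1 + 4x2

s.t.
  x1 + s1 = 14
  x2 + s2 = 8
  2x1 + 3x2 + s3 = 22
  x1, x2, s1, s2, s3 ≥ 0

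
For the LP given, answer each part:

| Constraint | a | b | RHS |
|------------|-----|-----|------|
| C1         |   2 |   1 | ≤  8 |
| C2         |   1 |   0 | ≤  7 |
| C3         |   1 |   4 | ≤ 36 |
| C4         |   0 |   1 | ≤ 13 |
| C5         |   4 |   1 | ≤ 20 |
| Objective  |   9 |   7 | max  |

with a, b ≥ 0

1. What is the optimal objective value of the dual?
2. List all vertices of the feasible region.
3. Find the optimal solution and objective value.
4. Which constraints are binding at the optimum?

1. 56 (by strong duality, equal to the primal optimum)
2. (0, 0), (4, 0), (0, 8)
3. a = 0, b = 8, z = 56
4. C1, a ≥ 0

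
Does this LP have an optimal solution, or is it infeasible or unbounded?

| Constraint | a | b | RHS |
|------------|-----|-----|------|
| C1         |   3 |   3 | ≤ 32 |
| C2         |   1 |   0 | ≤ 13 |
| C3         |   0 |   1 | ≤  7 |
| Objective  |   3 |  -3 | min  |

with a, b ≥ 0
The point (0, 7) satisfies every constraint, so the LP is feasible; the constraints give a ≤ 13 and b ≤ 7, which with a, b ≥ 0 keep the feasible region inside a bounded box. A feasible, bounded LP attains a finite optimum at a vertex.

The LP has an optimal solution: (0, 7) with z = -21.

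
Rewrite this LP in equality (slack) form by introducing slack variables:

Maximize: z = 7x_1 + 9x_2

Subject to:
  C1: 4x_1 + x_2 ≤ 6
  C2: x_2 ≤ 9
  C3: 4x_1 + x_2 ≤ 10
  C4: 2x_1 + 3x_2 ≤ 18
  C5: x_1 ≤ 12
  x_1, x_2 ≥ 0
max z = 7x_1 + 9x_2

s.t.
  4x_1 + x_2 + s1 = 6
  x_2 + s2 = 9
  4x_1 + x_2 + s3 = 10
  2x_1 + 3x_2 + s4 = 18
  x_1 + s5 = 12
  x_1, x_2, s1, s2, s3, s4, s5 ≥ 0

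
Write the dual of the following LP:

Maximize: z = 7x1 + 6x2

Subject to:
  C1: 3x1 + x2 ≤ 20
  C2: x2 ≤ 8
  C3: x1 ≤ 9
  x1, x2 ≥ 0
Minimize: z = 20y1 + 8y2 + 9y3

Subject to:
  C1: -3y1 - y3 ≤ -7
  C2: -y1 - y2 ≤ -6
  y1, y2, y3 ≥ 0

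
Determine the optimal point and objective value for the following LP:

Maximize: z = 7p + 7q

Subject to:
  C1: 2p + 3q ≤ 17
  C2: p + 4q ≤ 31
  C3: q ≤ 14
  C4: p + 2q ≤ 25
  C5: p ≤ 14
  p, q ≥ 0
Each vertex is the intersection of two constraint boundaries that also satisfies all remaining constraints:
  p = 0 and q = 0 → (0, 0)
  2p + 3q = 17 and q = 0 → (8.5, 0)
  2p + 3q = 17 and p = 0 → (0, 5.667)

Evaluating z = 7p + 7q at each vertex:
  (0, 0): z = 0
  (8.5, 0): z = 59.5
  (0, 5.667): z = 39.67

The maximum is at (8.5, 0) with z = 59.5.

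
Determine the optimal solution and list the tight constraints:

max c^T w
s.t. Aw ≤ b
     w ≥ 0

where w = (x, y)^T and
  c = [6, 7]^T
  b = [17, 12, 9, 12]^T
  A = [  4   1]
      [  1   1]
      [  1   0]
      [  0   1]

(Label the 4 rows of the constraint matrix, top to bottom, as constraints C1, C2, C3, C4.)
Optimal: x = 0, y = 12
Slack at optimum:
  C1: slack = 5
  C2: slack = 0 (binding)
  C3: slack = 9
  C4: slack = 0 (binding)
  x ≥ 0: x = 0 (binding)
  y ≥ 0: y = 12
Binding constraints: C2, C4, x ≥ 0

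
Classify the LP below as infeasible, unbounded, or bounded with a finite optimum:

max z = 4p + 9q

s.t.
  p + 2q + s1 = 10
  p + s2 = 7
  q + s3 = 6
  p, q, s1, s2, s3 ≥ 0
The point (0, 5) satisfies every constraint, so the LP is feasible; the constraints give p ≤ 7 and q ≤ 6, which with p, q ≥ 0 keep the feasible region inside a bounded box. A feasible, bounded LP attains a finite optimum at a vertex.

Evaluating z = 4p + 9q at each vertex:
  (0, 0): z = 0
  (7, 0): z = 28
  (7, 1.5): z = 41.5
  (0, 5): z = 45

Bounded optimum: z* = 45 at (0, 5).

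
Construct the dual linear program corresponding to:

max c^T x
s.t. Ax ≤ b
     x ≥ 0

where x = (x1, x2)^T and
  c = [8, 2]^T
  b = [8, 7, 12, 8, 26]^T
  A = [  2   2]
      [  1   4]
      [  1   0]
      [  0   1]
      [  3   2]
Minimize: z = 8y1 + 7y2 + 12y3 + 8y4 + 26y5

Subject to:
  C1: -2y1 - y2 - y3 - 3y5 ≤ -8
  C2: -2y1 - 4y2 - y4 - 2y5 ≤ -2
  y1, y2, y3, y4, y5 ≥ 0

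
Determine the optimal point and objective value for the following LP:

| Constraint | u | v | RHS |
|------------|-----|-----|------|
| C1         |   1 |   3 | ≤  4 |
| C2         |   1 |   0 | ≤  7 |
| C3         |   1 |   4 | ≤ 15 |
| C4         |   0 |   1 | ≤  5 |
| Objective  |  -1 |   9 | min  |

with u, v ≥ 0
u = 4, v = 0, z = -4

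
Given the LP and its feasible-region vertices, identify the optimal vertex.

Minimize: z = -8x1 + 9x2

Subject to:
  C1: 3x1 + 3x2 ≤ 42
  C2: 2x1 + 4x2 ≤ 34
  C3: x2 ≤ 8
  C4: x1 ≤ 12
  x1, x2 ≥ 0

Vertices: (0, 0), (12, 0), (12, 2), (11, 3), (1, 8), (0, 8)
Evaluating z = -8x1 + 9x2 at each vertex:
  (0, 0): z = 0
  (12, 0): z = -96
  (12, 2): z = -78
  (11, 3): z = -61
  (1, 8): z = 64
  (0, 8): z = 72

The smallest value is z = -96, attained at (12, 0).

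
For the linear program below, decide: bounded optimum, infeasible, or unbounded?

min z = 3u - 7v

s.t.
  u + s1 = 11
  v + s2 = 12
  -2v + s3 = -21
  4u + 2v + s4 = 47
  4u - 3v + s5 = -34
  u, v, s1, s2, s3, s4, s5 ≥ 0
The point (0, 12) satisfies every constraint, so the LP is feasible; the constraints give u ≤ 11 and v ≤ 12, which with u, v ≥ 0 keep the feasible region inside a bounded box. A feasible, bounded LP attains a finite optimum at a vertex.

Evaluating z = 3u - 7v at each vertex:
  (0, 11.33): z = -79.33
  (0.5, 12): z = -82.5
  (0, 12): z = -84

Feasible with finite optimum z* = -84 at (0, 12).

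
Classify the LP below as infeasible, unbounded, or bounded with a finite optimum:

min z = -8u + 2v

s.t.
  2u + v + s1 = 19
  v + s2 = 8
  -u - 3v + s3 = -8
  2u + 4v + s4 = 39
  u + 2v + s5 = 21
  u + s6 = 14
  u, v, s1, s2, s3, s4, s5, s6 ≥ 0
The point (9.5, 0) satisfies every constraint, so the LP is feasible; the constraints give u ≤ 14 and v ≤ 8, which with u, v ≥ 0 keep the feasible region inside a bounded box. A feasible, bounded LP attains a finite optimum at a vertex.

The LP has an optimal solution: (9.5, 0) with z = -76.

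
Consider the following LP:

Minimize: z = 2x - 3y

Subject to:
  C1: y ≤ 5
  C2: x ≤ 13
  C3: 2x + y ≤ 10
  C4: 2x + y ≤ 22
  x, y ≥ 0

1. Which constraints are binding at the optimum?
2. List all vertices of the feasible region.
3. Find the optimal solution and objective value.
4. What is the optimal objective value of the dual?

1. C1, x ≥ 0
2. (0, 0), (5, 0), (2.5, 5), (0, 5)
3. x = 0, y = 5, z = -15
4. -15 (by strong duality, equal to the primal optimum)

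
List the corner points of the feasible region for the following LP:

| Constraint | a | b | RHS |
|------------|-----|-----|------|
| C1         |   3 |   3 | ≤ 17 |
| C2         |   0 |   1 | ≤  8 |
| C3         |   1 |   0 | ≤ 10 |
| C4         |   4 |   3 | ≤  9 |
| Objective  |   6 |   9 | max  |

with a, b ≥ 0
Each vertex is the intersection of two constraint boundaries that also satisfies all remaining constraints:
  a = 0 and b = 0 → (0, 0)
  4a + 3b = 9 and b = 0 → (2.25, 0)
  4a + 3b = 9 and a = 0 → (0, 3)

Vertices: (0, 0), (2.25, 0), (0, 3)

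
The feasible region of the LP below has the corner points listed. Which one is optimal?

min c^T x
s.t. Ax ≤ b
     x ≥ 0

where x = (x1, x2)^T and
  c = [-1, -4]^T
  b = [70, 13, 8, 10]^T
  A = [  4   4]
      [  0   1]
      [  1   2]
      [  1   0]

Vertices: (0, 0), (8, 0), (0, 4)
Evaluating z = -x1 - 4x2 at each vertex:
  (0, 0): z = 0
  (8, 0): z = -8
  (0, 4): z = -16

The smallest value is z = -16, attained at (0, 4).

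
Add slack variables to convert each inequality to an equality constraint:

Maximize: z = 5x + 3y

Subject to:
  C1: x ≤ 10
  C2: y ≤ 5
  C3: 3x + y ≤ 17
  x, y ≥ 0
max z = 5x + 3y

s.t.
  x + s1 = 10
  y + s2 = 5
  3x + y + s3 = 17
  x, y, s1, s2, s3 ≥ 0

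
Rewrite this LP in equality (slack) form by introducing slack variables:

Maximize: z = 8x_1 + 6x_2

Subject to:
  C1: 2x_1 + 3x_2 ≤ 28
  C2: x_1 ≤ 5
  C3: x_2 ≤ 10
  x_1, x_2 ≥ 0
max z = 8x_1 + 6x_2

s.t.
  2x_1 + 3x_2 + s1 = 28
  x_1 + s2 = 5
  x_2 + s3 = 10
  x_1, x_2, s1, s2, s3 ≥ 0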